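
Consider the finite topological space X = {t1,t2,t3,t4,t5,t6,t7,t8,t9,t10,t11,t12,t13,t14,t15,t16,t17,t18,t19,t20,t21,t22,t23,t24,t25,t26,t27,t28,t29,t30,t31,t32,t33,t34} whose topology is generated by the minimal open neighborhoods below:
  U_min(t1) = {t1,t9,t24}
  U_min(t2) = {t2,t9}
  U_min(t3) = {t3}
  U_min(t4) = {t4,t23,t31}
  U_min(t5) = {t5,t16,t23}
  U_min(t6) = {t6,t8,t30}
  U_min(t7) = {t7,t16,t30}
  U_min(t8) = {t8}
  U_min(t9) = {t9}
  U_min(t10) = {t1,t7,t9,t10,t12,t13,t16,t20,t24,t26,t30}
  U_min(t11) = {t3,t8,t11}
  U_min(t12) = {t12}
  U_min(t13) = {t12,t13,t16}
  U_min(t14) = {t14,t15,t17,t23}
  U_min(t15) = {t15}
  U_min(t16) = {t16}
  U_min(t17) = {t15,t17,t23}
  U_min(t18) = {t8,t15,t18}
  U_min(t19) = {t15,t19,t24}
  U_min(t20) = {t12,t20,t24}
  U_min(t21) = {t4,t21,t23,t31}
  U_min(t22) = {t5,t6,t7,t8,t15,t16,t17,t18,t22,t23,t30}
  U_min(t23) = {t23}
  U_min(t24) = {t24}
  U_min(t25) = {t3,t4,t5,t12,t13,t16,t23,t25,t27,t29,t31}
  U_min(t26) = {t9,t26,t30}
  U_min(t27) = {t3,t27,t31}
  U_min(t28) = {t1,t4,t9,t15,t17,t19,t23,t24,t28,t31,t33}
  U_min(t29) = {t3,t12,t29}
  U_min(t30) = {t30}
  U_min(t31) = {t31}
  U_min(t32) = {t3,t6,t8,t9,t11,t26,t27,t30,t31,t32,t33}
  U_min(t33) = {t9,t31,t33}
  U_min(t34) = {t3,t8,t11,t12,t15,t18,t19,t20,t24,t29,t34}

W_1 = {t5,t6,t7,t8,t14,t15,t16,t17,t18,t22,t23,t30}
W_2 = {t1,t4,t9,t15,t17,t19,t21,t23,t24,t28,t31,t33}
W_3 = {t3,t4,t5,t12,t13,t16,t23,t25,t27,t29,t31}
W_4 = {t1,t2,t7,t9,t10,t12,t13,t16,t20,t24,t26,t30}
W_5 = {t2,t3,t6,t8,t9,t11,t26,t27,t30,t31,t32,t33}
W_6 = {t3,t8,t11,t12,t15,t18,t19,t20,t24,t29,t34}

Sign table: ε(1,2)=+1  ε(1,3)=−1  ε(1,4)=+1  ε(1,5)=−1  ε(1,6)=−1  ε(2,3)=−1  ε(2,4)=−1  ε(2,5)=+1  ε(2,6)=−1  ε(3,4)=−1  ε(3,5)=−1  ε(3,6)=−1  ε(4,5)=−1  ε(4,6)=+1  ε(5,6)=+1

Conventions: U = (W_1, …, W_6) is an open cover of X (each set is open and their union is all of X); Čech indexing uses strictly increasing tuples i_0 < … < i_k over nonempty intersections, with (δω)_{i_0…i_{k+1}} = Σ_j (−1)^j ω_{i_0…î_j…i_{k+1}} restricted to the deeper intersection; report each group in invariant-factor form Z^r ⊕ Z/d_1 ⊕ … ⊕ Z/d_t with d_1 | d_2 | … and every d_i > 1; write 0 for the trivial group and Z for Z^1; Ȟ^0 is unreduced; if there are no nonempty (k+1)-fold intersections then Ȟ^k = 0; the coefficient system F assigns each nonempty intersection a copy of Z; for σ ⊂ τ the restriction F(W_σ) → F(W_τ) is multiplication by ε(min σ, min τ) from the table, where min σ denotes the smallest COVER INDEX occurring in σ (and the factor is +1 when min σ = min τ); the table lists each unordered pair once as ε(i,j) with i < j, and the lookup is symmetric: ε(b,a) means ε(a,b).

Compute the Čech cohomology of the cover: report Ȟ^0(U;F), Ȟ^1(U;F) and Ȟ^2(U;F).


nerve of the cover:
  W12={t15,t17,t23} W13={t5,t16,t23} W14={t7,t16,t30} W15={t6,t8,t30} W16={t8,t15,t18} W23={t4,t23,t31} W24={t1,t9,t24} W25={t9,t31,t33} W26={t15,t19,t24} W34={t12,t13,t16} W35={t3,t27,t31} W36={t3,t12,t29} W45={t2,t9,t26,t30} W46={t12,t20,t24} W56={t3,t8,t11}
  W123={t23} W126={t15} W134={t16} W145={t30} W156={t8} W235={t31} W245={t9} W246={t24} W346={t12} W356={t3}
C dims 6,15,10; δ0: rk 6, SNF 1^5·2; δ1: rk 9, SNF 1^9
Ȟ^0 = (6 − 6) − 0 = 0, so Ȟ^0 ≅ 0
Ȟ^1 = (15 − 9) − 6 = 0 plus torsion [2], so Ȟ^1 ≅ Z/2
Ȟ^2 = (10 − 0) − 9 = 1, so Ȟ^2 ≅ Z

Ȟ^0 ≅ 0; Ȟ^1 ≅ Z/2; Ȟ^2 ≅ Z


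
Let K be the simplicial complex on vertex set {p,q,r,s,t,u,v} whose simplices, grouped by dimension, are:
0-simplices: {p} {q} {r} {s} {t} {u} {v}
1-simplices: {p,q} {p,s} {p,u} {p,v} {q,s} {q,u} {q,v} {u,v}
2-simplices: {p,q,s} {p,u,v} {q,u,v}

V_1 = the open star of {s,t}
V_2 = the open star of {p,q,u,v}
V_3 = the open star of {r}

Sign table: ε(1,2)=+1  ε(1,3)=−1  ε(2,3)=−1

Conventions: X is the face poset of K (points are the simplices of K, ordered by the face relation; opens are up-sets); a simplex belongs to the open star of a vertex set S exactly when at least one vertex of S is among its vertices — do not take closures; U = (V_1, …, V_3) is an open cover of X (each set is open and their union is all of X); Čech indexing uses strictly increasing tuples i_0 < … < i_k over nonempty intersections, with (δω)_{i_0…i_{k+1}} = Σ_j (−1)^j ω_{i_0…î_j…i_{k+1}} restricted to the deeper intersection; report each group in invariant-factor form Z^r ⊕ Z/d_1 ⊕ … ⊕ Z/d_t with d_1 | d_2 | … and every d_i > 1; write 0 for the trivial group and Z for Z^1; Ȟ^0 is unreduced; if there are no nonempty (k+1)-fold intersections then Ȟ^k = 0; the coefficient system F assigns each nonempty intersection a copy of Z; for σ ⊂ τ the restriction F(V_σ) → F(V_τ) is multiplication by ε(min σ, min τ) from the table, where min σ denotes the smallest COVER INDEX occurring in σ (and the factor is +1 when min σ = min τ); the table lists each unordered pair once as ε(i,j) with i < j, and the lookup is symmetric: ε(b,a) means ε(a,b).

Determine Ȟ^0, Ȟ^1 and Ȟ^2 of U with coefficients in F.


Ȟ^0 ≅ Z^2,  Ȟ^1 ≅ 0,  Ȟ^2 ≅ 0

intersection data:
  V1={{s},{t},{p,s},{q,s},{p,q,s}} V2={{p},{q},{u},{v},{p,q},{p,s},{p,u},{p,v},{q,s},{q,u},{q,v},{u,v},{p,q,s},{p,u,v},{q,u,v}} V3={{r}}
  V12={{p,s},{q,s},{p,q,s}}
C dims 3,1; δ0: rk 1, SNF 1^1
Ȟ^0 = (3 − 1) − 0 = 2, so Ȟ^0 ≅ Z^2
Ȟ^1 = (1 − 0) − 1 = 0, so Ȟ^1 ≅ 0
Ȟ^2 = (0 − 0) − 0 = 0, so Ȟ^2 ≅ 0


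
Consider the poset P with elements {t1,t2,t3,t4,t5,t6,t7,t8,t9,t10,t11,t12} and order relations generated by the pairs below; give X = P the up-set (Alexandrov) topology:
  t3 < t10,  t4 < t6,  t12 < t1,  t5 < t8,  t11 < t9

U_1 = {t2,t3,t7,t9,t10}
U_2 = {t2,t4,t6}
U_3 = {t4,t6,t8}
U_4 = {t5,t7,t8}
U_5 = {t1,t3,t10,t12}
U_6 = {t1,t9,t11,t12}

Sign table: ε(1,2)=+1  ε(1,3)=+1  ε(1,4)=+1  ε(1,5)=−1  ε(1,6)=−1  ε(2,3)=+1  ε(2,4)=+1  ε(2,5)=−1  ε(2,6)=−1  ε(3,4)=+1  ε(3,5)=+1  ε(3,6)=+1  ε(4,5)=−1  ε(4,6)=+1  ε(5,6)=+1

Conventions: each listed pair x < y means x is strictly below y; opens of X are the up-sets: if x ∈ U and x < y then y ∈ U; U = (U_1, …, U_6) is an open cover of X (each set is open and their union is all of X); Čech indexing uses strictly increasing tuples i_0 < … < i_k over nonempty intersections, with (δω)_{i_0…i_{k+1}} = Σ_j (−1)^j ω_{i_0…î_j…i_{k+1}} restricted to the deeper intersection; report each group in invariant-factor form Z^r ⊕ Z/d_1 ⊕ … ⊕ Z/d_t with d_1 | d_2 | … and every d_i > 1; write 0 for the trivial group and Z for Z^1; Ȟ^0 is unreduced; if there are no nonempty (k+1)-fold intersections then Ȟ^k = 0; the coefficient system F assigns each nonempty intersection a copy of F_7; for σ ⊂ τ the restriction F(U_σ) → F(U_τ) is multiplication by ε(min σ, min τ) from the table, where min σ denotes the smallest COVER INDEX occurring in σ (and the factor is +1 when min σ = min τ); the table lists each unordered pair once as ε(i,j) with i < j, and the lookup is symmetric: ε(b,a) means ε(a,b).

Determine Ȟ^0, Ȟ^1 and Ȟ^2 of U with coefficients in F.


nerve of the cover:
  U12={t2} U14={t7} U15={t3,t10} U16={t9} U23={t4,t6} U34={t8} U56={t1,t12}
C dims 6,7; δ0: rk_F7 5
Ȟ^0 = (6 − 5) − 0 = 1, so Ȟ^0 ≅ Z/7
Ȟ^1 = (7 − 0) − 5 = 2, so Ȟ^1 ≅ Z/7 ⊕ Z/7
Ȟ^2 = (0 − 0) − 0 = 0, so Ȟ^2 ≅ 0

Ȟ^0 = Z/7, Ȟ^1 = Z/7 ⊕ Z/7 and Ȟ^2 = 0


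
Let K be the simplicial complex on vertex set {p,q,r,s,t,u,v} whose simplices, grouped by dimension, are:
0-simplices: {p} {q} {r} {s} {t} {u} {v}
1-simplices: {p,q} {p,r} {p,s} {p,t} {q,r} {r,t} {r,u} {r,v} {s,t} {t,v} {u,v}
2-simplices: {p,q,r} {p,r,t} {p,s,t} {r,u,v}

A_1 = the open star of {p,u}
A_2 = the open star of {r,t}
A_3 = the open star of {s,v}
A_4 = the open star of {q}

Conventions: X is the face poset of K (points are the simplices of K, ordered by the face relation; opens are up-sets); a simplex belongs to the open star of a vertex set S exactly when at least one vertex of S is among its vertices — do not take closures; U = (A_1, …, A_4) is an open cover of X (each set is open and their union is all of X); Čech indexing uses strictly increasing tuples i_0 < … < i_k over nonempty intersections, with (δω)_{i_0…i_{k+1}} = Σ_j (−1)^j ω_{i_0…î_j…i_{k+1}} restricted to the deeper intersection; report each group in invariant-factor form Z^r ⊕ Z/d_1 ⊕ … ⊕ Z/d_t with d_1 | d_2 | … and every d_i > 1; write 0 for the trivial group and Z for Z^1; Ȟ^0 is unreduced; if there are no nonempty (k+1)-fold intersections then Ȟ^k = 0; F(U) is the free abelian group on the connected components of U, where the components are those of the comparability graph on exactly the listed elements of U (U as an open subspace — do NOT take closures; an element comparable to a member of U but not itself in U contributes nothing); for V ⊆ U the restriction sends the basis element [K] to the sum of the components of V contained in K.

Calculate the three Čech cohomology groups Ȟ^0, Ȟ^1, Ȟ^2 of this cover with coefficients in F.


nerve of the cover:
  A1={{p},{u},{p,q},{p,r},{p,s},{p,t},{r,u},{u,v},{p,q,r},{p,r,t},{p,s,t},{r,u,v}} A2={{r},{t},{p,r},{p,t},{q,r},{r,t},{r,u},{r,v},{s,t},{t,v},{p,q,r},{p,r,t},{p,s,t},{r,u,v}} A3={{s},{v},{p,s},{r,v},{s,t},{t,v},{u,v},{p,s,t},{r,u,v}} A4={{q},{p,q},{q,r},{p,q,r}}
  A12={{p,r},{p,t},{r,u},{p,q,r},{p,r,t},{p,s,t},{r,u,v}} A13={{p,s},{u,v},{p,s,t},{r,u,v}} A14={{p,q},{p,q,r}} A23={{r,v},{s,t},{t,v},{p,s,t},{r,u,v}} A24={{q,r},{p,q,r}}
  A123={{p,s,t},{r,u,v}} A124={{p,q,r}}
components per intersection:
  A1: {{p},{p,q},{p,r},{p,s},{p,t},{p,q,r},{p,r,t},{p,s,t}} {{u},{r,u},{u,v},{r,u,v}}
  A2: {{r},{t},{p,r},{p,t},{q,r},{r,t},{r,u},{r,v},{s,t},{t,v},{p,q,r},{p,r,t},{p,s,t},{r,u,v}}
  A3: {{s},{p,s},{s,t},{p,s,t}} {{v},{r,v},{t,v},{u,v},{r,u,v}}
  A4: {{q},{p,q},{q,r},{p,q,r}}
  A12: {{p,r},{p,t},{p,q,r},{p,r,t},{p,s,t}} {{r,u},{r,u,v}}
  A13: {{p,s},{p,s,t}} {{u,v},{r,u,v}}
  A14: {{p,q},{p,q,r}}
  A23: {{r,v},{r,u,v}} {{s,t},{p,s,t}} {{t,v}}
  A24: {{q,r},{p,q,r}}
  A123: {{p,s,t}} {{r,u,v}}
  A124: {{p,q,r}}
C dims 6,9,3; δ0: rk 5, SNF 1^5; δ1: rk 3, SNF 1^3
Ȟ^0 = (6 − 5) − 0 = 1, so Ȟ^0 ≅ Z
Ȟ^1 = (9 − 3) − 5 = 1, so Ȟ^1 ≅ Z
Ȟ^2 = (3 − 0) − 3 = 0, so Ȟ^2 ≅ 0

Ȟ^0 = Z,  Ȟ^1 = Z,  Ȟ^2 = 0


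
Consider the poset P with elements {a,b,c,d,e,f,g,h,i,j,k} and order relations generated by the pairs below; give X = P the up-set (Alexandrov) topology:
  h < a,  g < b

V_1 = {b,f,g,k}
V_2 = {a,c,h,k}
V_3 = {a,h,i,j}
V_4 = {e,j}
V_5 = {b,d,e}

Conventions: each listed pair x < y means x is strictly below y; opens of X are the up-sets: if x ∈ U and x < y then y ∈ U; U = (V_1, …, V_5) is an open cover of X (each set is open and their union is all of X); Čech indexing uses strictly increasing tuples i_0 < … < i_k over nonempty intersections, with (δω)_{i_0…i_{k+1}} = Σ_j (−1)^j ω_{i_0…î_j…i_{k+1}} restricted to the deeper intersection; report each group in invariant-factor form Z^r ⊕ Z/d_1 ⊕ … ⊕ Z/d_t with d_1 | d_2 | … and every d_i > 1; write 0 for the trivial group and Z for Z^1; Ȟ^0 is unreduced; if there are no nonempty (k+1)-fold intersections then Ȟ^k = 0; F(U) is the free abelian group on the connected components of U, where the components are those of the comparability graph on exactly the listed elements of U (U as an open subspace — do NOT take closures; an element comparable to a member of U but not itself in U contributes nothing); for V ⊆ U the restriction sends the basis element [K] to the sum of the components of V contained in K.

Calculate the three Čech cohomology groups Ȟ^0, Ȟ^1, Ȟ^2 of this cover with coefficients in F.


nonempty overlaps:
  V12={k} V15={b} V23={a,h} V34={j} V45={e}
components per intersection:
  V1: {b,g} {f} {k}
  V2: {a,h} {c} {k}
  V3: {a,h} {i} {j}
  V4: {e} {j}
  V5: {b} {d} {e}
  V12: {k}
  V15: {b}
  V23: {a,h}
  V34: {j}
  V45: {e}
C dims 14,5; δ0: rk 5, SNF 1^5
degree 0: 14−5−0 = 9 → Ȟ^0 ≅ Z^9
degree 1: 5−0−5 = 0 → Ȟ^1 ≅ 0
degree 2: 0−0−0 = 0 → Ȟ^2 ≅ 0

Ȟ^0(U;F) ≅ Z^9; Ȟ^1(U;F) ≅ 0; Ȟ^2(U;F) ≅ 0


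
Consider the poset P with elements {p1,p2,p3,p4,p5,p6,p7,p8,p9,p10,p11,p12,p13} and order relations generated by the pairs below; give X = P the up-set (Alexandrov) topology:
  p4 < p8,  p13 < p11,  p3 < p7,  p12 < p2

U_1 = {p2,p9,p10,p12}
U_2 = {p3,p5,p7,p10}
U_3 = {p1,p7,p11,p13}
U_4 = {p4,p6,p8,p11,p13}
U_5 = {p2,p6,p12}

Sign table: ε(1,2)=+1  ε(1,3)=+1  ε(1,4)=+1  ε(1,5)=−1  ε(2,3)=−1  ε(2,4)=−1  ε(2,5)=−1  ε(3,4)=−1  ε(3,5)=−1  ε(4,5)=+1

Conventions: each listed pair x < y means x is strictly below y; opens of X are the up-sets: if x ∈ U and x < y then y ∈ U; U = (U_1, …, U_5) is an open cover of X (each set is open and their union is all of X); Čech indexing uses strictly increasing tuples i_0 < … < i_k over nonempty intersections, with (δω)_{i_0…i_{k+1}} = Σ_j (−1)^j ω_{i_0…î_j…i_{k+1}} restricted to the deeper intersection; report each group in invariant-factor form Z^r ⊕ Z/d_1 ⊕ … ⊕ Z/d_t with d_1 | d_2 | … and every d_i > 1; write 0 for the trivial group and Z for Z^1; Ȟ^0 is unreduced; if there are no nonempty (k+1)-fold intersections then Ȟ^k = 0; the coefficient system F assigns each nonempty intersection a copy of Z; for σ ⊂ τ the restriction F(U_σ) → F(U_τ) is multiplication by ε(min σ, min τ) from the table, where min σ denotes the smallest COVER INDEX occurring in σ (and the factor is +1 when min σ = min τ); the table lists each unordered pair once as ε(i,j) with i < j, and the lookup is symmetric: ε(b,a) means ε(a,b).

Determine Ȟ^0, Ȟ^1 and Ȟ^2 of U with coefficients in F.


Ȟ^0 ≅ 0,  Ȟ^1 ≅ Z/2,  Ȟ^2 ≅ 0

nonempty intersections:
  U12={p10} U15={p2,p12} U23={p7} U34={p11,p13} U45={p6}
C dims 5,5; δ0: rk 5, SNF 1^4·2
Ȟ^0: (5−5)−0=0 ⇒ 0
Ȟ^1: (5−0)−5=0 plus torsion [2] ⇒ Z/2
Ȟ^2: (0−0)−0=0 ⇒ 0


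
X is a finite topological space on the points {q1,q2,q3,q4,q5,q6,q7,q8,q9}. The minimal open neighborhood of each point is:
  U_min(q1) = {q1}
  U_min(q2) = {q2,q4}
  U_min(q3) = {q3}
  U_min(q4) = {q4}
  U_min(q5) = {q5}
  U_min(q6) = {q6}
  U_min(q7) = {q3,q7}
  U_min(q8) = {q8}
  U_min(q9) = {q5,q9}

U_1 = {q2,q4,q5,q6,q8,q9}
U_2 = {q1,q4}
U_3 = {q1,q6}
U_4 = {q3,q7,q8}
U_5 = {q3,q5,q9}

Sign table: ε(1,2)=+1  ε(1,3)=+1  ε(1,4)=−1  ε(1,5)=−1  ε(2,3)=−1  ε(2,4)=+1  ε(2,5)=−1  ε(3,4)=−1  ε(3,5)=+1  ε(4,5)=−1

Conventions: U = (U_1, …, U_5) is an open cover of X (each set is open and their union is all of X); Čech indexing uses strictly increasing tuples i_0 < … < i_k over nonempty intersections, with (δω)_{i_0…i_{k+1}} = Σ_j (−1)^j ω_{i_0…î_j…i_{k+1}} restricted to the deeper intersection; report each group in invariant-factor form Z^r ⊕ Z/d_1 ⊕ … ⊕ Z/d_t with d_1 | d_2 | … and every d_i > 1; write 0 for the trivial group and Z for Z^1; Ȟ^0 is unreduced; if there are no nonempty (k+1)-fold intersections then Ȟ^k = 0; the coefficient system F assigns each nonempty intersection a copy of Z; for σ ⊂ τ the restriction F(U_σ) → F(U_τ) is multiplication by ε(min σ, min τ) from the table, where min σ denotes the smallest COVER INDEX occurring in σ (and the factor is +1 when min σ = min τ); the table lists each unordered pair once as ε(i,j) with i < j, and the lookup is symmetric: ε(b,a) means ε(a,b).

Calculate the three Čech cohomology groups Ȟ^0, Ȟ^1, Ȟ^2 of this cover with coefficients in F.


nonempty overlaps:
  U12={q4} U13={q6} U14={q8} U15={q5,q9} U23={q1} U45={q3}
C dims 5,6; δ0: rk 5, SNF 1^4·2
degree 0: 5−5−0 = 0 → Ȟ^0 ≅ 0
degree 1: 6−0−5 = 1 plus torsion [2] → Ȟ^1 ≅ Z ⊕ Z/2
degree 2: 0−0−0 = 0 → Ȟ^2 ≅ 0

Ȟ^0(U;F) ≅ 0, Ȟ^1(U;F) ≅ Z ⊕ Z/2, Ȟ^2(U;F) ≅ 0


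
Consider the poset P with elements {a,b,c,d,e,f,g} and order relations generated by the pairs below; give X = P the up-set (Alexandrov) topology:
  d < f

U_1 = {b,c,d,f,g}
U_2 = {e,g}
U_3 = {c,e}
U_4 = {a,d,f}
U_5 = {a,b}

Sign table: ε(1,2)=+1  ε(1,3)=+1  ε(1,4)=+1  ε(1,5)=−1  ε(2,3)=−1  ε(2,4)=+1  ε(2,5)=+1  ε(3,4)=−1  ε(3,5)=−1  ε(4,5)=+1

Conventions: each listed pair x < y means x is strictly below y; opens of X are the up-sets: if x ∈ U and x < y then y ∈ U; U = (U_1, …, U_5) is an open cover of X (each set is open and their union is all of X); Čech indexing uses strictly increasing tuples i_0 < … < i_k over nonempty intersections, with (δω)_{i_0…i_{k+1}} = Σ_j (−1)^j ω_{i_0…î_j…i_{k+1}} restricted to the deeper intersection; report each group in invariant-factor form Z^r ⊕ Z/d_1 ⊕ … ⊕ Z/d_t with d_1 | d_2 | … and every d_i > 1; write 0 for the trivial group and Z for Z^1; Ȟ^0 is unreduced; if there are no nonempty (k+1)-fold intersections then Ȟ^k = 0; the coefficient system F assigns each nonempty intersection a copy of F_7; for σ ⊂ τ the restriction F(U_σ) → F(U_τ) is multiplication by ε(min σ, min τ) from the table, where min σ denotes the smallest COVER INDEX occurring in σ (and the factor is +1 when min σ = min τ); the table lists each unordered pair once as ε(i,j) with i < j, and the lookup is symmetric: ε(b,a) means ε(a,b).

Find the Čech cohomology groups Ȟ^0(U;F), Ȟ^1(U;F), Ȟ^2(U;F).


cover nerve:
  U12={g} U13={c} U14={d,f} U15={b} U23={e} U45={a}
C dims 5,6; δ0: rk_F7 5
Ȟ^0: (5−5)−0=0 ⇒ 0
Ȟ^1: (6−0)−5=1 ⇒ Z/7
Ȟ^2: (0−0)−0=0 ⇒ 0

Ȟ^0 ≅ 0, Ȟ^1 ≅ Z/7 and Ȟ^2 ≅ 0


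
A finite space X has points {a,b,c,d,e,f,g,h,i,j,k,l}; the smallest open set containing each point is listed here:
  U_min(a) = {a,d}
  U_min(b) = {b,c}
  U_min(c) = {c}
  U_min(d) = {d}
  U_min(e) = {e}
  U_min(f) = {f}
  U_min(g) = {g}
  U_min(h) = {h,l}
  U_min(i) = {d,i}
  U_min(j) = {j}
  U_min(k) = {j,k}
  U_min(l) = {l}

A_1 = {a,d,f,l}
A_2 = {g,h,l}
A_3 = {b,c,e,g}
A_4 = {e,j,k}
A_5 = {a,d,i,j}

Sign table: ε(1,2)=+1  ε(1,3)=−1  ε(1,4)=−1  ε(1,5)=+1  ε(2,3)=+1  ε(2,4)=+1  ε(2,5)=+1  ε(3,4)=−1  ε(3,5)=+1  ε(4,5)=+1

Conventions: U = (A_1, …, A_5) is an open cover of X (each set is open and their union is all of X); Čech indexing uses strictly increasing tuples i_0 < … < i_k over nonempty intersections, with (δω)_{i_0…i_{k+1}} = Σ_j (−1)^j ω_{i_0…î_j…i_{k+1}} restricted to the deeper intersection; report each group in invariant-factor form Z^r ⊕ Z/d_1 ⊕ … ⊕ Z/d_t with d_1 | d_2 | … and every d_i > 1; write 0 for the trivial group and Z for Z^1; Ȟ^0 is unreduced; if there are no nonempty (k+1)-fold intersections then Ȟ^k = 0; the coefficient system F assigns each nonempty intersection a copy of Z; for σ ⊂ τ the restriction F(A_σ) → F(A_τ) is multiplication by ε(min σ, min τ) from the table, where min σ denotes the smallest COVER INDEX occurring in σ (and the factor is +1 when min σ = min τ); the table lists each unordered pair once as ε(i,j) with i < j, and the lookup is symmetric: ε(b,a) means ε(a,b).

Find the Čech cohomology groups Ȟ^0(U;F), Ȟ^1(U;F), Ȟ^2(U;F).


nerve of the cover:
  A12={l} A15={a,d} A23={g} A34={e} A45={j}
C dims 5,5; δ0: rk 5, SNF 1^4·2
Ȟ^0 = (5 − 5) − 0 = 0, so Ȟ^0 ≅ 0
Ȟ^1 = (5 − 0) − 5 = 0 plus torsion [2], so Ȟ^1 ≅ Z/2
Ȟ^2 = (0 − 0) − 0 = 0, so Ȟ^2 ≅ 0

Ȟ^0 = 0, Ȟ^1 = Z/2 and Ȟ^2 = 0


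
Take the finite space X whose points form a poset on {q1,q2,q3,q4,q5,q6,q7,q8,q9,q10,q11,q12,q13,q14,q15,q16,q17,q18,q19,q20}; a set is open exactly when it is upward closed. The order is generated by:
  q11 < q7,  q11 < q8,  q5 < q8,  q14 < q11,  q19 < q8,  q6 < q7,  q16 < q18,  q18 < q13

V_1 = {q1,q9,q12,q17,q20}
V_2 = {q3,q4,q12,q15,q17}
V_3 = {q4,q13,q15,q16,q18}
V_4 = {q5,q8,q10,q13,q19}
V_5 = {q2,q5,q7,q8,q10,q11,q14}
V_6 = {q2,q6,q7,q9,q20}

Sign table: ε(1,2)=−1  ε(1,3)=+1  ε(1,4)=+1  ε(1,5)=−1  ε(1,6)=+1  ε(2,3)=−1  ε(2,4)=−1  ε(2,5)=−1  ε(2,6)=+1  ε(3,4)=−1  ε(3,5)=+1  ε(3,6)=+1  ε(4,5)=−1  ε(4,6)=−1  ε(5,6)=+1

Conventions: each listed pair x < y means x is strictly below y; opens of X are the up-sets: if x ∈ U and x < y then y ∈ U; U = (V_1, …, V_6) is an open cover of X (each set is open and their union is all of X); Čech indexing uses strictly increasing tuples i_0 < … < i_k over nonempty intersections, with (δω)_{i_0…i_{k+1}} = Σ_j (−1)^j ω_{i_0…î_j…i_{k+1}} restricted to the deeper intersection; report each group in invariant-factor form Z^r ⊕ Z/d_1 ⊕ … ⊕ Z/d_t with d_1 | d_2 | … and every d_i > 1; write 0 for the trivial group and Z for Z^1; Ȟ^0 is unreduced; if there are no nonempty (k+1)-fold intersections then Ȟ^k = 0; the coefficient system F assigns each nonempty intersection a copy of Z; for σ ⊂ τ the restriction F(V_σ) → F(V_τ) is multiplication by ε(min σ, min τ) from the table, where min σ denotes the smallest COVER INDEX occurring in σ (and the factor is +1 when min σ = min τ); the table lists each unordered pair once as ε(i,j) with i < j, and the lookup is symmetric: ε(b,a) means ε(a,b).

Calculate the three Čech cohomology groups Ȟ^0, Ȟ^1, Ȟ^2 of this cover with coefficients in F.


Ȟ^0 ≅ Z, Ȟ^1 ≅ Z and Ȟ^2 ≅ 0

nonempty intersections:
  V12={q12,q17} V16={q9,q20} V23={q4,q15} V34={q13} V45={q5,q8,q10} V56={q2,q7}
C dims 6,6; δ0: rk 5, SNF 1^5
Ȟ^0: (6−5)−0=1 ⇒ Z
Ȟ^1: (6−0)−5=1 ⇒ Z
Ȟ^2: (0−0)−0=0 ⇒ 0


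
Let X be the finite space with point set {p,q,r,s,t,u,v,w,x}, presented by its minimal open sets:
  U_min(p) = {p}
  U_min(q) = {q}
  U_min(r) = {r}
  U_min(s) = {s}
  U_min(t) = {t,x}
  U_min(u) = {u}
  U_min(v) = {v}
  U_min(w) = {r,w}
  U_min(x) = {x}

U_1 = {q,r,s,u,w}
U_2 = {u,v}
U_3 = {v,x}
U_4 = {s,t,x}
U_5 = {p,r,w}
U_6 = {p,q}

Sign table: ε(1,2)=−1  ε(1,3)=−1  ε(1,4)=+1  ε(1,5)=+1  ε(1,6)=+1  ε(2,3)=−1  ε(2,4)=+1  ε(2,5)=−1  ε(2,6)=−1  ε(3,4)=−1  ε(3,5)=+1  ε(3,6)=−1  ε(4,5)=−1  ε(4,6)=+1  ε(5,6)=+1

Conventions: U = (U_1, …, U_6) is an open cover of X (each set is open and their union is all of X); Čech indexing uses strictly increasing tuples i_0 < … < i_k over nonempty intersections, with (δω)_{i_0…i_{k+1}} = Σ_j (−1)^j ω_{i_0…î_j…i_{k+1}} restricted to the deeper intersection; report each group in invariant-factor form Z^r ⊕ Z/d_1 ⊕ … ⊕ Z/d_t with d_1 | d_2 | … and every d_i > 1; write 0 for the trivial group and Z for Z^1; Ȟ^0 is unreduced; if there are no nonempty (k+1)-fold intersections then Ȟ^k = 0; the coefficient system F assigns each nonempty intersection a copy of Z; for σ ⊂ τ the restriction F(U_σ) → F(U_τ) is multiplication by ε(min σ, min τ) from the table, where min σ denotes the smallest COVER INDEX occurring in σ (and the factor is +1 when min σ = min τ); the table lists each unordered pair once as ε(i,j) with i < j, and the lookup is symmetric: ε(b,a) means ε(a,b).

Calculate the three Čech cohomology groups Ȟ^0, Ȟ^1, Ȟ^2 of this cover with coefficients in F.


nonempty overlaps:
  U12={u} U14={s} U15={r,w} U16={q} U23={v} U34={x} U56={p}
C dims 6,7; δ0: rk 6, SNF 1^5·2
degree 0: 6−6−0 = 0 → Ȟ^0 ≅ 0
degree 1: 7−0−6 = 1 plus torsion [2] → Ȟ^1 ≅ Z ⊕ Z/2
degree 2: 0−0−0 = 0 → Ȟ^2 ≅ 0

Ȟ^0(U;F) ≅ 0,  Ȟ^1(U;F) ≅ Z ⊕ Z/2,  Ȟ^2(U;F) ≅ 0


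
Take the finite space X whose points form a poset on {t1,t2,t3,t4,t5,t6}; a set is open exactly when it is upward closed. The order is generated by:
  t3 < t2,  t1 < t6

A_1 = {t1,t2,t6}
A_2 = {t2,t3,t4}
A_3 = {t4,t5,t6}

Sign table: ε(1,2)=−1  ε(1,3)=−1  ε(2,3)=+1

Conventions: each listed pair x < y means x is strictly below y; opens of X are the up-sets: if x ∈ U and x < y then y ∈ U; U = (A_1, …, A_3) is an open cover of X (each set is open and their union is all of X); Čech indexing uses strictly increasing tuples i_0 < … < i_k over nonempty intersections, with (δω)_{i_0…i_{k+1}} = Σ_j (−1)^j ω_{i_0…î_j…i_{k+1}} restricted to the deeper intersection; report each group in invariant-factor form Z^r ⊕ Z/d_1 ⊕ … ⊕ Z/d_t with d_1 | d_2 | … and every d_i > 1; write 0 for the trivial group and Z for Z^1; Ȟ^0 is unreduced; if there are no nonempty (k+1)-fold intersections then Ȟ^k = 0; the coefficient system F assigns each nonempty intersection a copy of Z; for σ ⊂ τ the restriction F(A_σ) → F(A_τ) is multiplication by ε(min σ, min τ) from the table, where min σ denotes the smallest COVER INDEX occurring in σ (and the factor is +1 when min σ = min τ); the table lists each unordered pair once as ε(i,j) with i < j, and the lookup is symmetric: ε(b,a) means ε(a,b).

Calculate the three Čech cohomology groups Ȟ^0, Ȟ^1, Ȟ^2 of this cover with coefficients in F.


nerve simplices:
  A12={t2} A13={t6} A23={t4}
C dims 3,3; δ0: rk 2, SNF 1^2
degree 0: 3−2−0 = 1 → Ȟ^0 ≅ Z
degree 1: 3−0−2 = 1 → Ȟ^1 ≅ Z
degree 2: 0−0−0 = 0 → Ȟ^2 ≅ 0

Ȟ^0 = Z; Ȟ^1 = Z; Ȟ^2 = 0


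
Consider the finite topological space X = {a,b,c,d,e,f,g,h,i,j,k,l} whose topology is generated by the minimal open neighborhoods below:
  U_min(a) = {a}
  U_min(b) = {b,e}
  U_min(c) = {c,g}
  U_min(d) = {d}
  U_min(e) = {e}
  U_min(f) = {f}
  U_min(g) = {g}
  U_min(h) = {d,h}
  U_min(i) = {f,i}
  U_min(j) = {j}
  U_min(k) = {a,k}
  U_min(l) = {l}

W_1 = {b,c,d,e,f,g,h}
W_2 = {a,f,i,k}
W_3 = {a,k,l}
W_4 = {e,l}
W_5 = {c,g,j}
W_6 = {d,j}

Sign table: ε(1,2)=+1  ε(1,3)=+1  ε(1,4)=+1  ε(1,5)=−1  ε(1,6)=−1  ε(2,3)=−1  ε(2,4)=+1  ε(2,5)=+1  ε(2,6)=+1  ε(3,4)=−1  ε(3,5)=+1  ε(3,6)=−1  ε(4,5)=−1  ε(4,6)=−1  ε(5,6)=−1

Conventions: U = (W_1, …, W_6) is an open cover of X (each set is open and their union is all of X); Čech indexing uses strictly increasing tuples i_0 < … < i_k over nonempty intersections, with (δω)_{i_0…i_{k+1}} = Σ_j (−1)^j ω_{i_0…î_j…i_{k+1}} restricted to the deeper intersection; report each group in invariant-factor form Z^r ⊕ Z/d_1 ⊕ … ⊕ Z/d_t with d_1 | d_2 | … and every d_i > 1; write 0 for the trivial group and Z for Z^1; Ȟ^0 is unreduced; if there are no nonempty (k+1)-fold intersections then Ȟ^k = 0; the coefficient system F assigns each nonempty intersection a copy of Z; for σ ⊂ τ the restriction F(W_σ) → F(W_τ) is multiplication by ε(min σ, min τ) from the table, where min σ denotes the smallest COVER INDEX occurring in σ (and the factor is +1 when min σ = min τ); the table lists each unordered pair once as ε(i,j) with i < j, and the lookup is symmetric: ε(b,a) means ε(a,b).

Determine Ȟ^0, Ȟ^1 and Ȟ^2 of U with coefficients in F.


nonempty overlaps:
  W12={f} W14={e} W15={c,g} W16={d} W23={a,k} W34={l} W56={j}
C dims 6,7; δ0: rk 6, SNF 1^5·2
degree 0: 6−6−0 = 0 → Ȟ^0 ≅ 0
degree 1: 7−0−6 = 1 plus torsion [2] → Ȟ^1 ≅ Z ⊕ Z/2
degree 2: 0−0−0 = 0 → Ȟ^2 ≅ 0

Ȟ^0(U;F) ≅ 0,  Ȟ^1(U;F) ≅ Z ⊕ Z/2,  Ȟ^2(U;F) ≅ 0


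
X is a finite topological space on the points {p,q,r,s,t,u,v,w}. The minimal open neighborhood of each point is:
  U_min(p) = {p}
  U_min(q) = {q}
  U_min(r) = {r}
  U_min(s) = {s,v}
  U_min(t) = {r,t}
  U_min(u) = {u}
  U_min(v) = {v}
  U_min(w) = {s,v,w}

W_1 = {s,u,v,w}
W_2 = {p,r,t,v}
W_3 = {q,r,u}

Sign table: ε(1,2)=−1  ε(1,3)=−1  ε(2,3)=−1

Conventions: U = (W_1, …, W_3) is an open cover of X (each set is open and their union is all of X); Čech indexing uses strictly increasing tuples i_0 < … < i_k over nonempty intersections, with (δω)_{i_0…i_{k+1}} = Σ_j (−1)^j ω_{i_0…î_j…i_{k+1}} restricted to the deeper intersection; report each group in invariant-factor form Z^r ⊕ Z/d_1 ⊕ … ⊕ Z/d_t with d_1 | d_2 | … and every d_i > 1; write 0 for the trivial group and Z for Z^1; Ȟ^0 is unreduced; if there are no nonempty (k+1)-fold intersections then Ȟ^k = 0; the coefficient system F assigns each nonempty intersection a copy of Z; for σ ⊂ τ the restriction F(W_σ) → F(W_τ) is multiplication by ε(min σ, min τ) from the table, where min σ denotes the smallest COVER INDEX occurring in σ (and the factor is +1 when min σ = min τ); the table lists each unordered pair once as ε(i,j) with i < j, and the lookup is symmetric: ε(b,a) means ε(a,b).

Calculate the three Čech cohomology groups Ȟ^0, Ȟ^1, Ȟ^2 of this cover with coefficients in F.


nonempty intersections:
  W12={v} W13={u} W23={r}
C dims 3,3; δ0: rk 3, SNF 1^2·2
Ȟ^0: (3−3)−0=0 ⇒ 0
Ȟ^1: (3−0)−3=0 plus torsion [2] ⇒ Z/2
Ȟ^2: (0−0)−0=0 ⇒ 0

Ȟ^0 = 0,  Ȟ^1 = Z/2,  Ȟ^2 = 0


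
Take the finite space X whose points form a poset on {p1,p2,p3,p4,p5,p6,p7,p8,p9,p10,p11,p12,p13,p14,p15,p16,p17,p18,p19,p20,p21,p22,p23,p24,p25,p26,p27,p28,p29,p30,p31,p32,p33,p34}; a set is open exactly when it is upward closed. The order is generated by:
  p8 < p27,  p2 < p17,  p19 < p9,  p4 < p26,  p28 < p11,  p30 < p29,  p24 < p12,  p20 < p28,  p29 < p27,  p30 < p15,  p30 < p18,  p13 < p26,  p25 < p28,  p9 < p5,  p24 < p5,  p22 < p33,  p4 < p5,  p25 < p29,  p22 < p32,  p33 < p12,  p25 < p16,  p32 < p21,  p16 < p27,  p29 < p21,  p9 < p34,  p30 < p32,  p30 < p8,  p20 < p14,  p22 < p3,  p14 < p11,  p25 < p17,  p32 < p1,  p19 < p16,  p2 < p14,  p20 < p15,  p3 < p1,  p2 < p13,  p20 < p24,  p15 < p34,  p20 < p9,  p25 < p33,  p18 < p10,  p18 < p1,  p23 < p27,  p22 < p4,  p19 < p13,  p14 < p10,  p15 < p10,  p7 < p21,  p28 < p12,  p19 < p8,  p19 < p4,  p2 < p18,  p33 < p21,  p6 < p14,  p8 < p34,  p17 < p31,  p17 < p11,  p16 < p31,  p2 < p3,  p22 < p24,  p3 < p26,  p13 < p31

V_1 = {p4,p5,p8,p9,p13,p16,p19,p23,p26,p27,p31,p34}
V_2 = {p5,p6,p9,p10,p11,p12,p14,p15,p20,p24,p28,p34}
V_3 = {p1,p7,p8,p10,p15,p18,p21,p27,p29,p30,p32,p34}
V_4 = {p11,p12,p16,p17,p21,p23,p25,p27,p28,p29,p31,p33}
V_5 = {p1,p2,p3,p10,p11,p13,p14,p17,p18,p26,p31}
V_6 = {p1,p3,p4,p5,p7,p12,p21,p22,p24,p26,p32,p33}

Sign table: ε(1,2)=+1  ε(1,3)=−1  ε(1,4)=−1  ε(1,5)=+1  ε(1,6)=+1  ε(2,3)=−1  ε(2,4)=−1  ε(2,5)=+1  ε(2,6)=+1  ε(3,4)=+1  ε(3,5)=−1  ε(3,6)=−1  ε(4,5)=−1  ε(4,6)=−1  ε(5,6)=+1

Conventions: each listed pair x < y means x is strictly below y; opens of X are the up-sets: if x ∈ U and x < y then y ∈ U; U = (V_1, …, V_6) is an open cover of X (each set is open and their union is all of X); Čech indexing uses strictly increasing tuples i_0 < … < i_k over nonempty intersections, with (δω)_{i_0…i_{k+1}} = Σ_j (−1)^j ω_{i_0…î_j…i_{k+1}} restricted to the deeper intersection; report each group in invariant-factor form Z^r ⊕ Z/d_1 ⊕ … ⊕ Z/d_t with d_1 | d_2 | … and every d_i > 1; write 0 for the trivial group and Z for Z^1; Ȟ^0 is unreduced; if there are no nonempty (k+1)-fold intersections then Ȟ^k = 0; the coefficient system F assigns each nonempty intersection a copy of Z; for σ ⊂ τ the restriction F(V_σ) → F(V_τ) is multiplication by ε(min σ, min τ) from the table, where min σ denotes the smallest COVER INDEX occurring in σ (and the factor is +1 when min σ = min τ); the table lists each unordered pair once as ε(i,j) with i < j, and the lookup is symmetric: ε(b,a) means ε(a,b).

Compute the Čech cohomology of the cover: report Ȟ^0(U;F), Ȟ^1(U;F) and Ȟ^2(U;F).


Ȟ^0 = Z, Ȟ^1 = 0, Ȟ^2 = Z/2

cover nerve:
  V12={p5,p9,p34} V13={p8,p27,p34} V14={p16,p23,p27,p31} V15={p13,p26,p31} V16={p4,p5,p26} V23={p10,p15,p34} V24={p11,p12,p28} V25={p10,p11,p14} V26={p5,p12,p24} V34={p21,p27,p29} V35={p1,p10,p18} V36={p1,p7,p21,p32} V45={p11,p17,p31} V46={p12,p21,p33} V56={p1,p3,p26}
  V123={p34} V126={p5} V134={p27} V145={p31} V156={p26} V235={p10} V245={p11} V246={p12} V346={p21} V356={p1}
C dims 6,15,10; δ0: rk 5, SNF 1^5; δ1: rk 10, SNF 1^9·2
Ȟ^0: (6−5)−0=1 ⇒ Z
Ȟ^1: (15−10)−5=0 ⇒ 0
Ȟ^2: (10−0)−10=0 plus torsion [2] ⇒ Z/2


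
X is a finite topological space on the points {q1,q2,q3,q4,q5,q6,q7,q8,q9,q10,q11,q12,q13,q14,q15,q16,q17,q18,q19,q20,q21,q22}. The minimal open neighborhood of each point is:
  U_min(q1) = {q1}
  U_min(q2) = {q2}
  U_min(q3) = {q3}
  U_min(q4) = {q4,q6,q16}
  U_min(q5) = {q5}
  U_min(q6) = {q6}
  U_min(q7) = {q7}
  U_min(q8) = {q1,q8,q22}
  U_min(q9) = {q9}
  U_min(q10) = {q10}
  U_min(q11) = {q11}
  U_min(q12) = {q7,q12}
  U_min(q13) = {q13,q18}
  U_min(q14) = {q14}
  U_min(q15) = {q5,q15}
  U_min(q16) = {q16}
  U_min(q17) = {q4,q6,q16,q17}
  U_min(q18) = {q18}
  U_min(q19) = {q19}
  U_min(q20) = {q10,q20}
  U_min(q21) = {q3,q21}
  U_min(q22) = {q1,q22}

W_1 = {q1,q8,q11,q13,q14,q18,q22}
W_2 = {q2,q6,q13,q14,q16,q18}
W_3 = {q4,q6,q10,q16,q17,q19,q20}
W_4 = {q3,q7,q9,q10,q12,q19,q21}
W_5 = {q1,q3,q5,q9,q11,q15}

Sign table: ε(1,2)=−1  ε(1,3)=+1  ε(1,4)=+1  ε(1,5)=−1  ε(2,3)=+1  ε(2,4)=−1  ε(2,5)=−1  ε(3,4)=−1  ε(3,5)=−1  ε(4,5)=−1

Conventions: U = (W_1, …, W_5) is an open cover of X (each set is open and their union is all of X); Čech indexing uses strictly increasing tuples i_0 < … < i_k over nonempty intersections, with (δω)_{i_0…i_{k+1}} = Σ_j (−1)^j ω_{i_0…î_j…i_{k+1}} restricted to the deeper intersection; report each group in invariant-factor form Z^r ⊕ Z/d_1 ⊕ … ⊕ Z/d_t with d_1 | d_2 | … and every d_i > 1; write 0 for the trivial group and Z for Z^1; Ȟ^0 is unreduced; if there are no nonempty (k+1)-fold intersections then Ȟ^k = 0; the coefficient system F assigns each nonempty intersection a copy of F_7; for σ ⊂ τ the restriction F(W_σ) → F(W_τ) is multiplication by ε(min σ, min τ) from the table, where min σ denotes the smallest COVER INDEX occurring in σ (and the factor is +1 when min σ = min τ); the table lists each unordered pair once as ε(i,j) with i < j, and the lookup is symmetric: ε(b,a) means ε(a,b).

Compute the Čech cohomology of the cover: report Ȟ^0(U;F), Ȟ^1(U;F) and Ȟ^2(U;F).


intersection data:
  W12={q13,q14,q18} W15={q1,q11} W23={q6,q16} W34={q10,q19} W45={q3,q9}
C dims 5,5; δ0: rk_F7 4
Ȟ^0 = (5 − 4) − 0 = 1, so Ȟ^0 ≅ Z/7
Ȟ^1 = (5 − 0) − 4 = 1, so Ȟ^1 ≅ Z/7
Ȟ^2 = (0 − 0) − 0 = 0, so Ȟ^2 ≅ 0

Ȟ^0 ≅ Z/7,  Ȟ^1 ≅ Z/7,  Ȟ^2 ≅ 0


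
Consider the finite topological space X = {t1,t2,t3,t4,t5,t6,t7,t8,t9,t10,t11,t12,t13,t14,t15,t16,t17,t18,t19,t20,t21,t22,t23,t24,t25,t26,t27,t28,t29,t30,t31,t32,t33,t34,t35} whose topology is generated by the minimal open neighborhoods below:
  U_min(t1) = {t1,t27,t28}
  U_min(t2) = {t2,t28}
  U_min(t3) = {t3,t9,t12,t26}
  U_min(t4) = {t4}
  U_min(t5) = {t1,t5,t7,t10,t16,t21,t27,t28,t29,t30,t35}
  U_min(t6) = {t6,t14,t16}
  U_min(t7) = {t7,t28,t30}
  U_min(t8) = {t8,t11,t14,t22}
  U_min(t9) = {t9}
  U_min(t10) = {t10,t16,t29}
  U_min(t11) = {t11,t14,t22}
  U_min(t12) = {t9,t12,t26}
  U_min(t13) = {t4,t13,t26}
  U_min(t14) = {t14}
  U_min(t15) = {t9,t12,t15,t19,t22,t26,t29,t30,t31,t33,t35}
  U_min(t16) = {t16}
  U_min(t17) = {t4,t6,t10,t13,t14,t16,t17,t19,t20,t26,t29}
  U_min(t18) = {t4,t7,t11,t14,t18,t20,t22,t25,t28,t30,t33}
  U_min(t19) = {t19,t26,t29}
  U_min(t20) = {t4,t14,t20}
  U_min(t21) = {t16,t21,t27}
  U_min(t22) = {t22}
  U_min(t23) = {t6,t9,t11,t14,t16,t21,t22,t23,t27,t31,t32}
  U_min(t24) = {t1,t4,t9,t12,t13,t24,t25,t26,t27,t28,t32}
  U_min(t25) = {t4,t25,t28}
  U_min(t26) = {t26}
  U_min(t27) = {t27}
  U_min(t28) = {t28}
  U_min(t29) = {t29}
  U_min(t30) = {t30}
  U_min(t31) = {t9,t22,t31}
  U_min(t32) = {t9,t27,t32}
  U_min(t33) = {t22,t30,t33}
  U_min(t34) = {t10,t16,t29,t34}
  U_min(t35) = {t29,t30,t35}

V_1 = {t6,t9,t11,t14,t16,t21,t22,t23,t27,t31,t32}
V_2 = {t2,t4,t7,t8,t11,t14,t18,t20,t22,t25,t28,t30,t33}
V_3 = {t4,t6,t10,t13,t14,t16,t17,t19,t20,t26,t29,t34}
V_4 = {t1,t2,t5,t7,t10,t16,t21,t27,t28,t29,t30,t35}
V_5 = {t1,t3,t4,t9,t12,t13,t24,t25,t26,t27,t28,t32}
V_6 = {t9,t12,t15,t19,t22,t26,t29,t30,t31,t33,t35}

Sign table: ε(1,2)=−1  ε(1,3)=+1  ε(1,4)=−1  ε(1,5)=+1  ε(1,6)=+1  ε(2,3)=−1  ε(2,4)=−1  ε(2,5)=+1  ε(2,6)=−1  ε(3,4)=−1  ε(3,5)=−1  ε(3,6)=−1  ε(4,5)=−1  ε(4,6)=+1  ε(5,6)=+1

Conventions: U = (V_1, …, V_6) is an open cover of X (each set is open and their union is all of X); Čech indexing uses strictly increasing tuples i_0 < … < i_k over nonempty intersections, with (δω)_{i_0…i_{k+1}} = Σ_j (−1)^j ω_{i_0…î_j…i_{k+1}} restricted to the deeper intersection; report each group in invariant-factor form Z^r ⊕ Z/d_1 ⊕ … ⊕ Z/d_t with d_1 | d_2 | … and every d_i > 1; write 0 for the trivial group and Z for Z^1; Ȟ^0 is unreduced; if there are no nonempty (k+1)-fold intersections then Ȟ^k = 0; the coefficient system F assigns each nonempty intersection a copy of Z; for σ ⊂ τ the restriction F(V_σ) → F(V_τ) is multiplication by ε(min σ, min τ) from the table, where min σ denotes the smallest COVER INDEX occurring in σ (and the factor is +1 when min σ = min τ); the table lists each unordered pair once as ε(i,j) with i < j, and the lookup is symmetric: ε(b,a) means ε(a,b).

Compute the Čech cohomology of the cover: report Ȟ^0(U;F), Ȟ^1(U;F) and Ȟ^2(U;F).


Ȟ^0 ≅ 0,  Ȟ^1 ≅ Z/2,  Ȟ^2 ≅ Z

cover nerve:
  V12={t11,t14,t22} V13={t6,t14,t16} V14={t16,t21,t27} V15={t9,t27,t32} V16={t9,t22,t31} V23={t4,t14,t20} V24={t2,t7,t28,t30} V25={t4,t25,t28} V26={t22,t30,t33} V34={t10,t16,t29} V35={t4,t13,t26} V36={t19,t26,t29} V45={t1,t27,t28} V46={t29,t30,t35} V56={t9,t12,t26}
  V123={t14} V126={t22} V134={t16} V145={t27} V156={t9} V235={t4} V245={t28} V246={t30} V346={t29} V356={t26}
C dims 6,15,10; δ0: rk 6, SNF 1^5·2; δ1: rk 9, SNF 1^9
Ȟ^0: (6−6)−0=0 ⇒ 0
Ȟ^1: (15−9)−6=0 plus torsion [2] ⇒ Z/2
Ȟ^2: (10−0)−9=1 ⇒ Z


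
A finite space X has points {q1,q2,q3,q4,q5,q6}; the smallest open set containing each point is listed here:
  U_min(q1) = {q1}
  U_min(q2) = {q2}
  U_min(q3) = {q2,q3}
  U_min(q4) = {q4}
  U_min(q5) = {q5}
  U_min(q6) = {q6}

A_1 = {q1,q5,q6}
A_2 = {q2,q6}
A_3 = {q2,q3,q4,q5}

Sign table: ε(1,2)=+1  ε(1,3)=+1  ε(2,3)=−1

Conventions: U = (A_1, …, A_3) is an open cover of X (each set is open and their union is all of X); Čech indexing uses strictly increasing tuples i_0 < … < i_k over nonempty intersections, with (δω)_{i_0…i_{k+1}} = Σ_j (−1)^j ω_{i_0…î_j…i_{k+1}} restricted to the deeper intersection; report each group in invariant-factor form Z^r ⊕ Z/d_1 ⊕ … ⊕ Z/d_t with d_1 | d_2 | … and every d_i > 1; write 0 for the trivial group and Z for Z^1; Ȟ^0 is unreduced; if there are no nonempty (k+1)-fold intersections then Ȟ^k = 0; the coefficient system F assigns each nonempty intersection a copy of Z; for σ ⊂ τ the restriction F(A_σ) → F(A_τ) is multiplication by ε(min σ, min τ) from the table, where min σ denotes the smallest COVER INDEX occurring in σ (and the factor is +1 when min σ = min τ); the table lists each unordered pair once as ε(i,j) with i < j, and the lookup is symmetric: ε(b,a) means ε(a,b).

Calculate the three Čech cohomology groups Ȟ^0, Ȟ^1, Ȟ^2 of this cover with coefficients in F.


Ȟ^0(U;F) ≅ 0; Ȟ^1(U;F) ≅ Z/2; Ȟ^2(U;F) ≅ 0

intersection data:
  A12={q6} A13={q5} A23={q2}
C dims 3,3; δ0: rk 3, SNF 1^2·2
Ȟ^0 = (3 − 3) − 0 = 0, so Ȟ^0 ≅ 0
Ȟ^1 = (3 − 0) − 3 = 0 plus torsion [2], so Ȟ^1 ≅ Z/2
Ȟ^2 = (0 − 0) − 0 = 0, so Ȟ^2 ≅ 0


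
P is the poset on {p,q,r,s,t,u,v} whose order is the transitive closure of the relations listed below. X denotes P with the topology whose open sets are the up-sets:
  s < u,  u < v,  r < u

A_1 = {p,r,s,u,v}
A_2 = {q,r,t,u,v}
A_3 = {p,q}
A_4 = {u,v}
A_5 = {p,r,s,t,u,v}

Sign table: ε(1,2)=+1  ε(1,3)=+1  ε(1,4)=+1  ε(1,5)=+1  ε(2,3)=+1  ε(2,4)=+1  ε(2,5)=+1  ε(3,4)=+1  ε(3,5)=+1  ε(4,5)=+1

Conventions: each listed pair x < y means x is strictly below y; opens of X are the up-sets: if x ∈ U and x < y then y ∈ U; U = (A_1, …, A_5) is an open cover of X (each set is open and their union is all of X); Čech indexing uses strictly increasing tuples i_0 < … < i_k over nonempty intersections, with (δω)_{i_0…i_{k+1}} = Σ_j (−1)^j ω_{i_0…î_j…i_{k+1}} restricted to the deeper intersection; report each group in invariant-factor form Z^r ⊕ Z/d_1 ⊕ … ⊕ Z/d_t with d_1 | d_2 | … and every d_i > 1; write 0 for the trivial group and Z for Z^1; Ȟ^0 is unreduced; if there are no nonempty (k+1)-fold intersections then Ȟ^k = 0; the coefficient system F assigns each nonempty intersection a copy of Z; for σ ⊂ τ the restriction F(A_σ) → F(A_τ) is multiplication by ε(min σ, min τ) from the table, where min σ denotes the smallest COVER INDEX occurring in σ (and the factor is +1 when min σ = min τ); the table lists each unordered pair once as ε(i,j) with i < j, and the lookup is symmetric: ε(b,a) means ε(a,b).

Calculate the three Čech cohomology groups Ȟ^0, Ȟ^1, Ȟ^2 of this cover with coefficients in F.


Ȟ^0 = Z,  Ȟ^1 = Z,  Ȟ^2 = 0

cover nerve:
  A12={r,u,v} A13={p} A14={u,v} A15={p,r,s,u,v} A23={q} A24={u,v} A25={r,t,u,v} A35={p} A45={u,v}
  A124={u,v} A125={r,u,v} A135={p} A145={u,v} A245={u,v}
  A1245={u,v}
C dims 5,9,5,1; δ0: rk 4, SNF 1^4; δ1: rk 4, SNF 1^4; δ2: rk 1, SNF 1^1
Ȟ^0: (5−4)−0=1 ⇒ Z
Ȟ^1: (9−4)−4=1 ⇒ Z
Ȟ^2: (5−1)−4=0 ⇒ 0
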